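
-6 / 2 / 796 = -3 / 796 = -0.00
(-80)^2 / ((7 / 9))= 8228.57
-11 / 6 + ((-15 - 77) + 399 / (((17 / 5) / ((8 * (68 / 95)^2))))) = 220691 / 570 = 387.18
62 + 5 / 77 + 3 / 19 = 91032 / 1463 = 62.22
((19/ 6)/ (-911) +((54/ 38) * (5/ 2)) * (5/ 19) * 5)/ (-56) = -1152127/ 13812582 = -0.08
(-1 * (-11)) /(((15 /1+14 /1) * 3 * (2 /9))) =33 /58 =0.57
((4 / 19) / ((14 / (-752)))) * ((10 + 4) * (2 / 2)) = -3008 / 19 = -158.32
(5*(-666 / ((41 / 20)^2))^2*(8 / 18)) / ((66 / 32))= 841113600000 / 31083371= 27059.92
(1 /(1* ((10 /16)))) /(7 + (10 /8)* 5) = 0.12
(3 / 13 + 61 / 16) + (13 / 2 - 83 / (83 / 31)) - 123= -29839 / 208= -143.46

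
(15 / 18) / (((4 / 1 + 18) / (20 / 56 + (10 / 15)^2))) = 505 / 16632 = 0.03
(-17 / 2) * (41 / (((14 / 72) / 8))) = -14338.29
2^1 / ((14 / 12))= 12 / 7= 1.71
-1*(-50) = 50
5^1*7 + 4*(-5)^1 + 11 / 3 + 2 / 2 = 59 / 3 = 19.67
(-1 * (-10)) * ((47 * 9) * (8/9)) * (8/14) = 15040/7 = 2148.57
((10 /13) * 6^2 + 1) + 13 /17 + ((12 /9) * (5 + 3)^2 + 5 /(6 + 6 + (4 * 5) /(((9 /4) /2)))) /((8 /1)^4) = 21453820043 /727793664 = 29.48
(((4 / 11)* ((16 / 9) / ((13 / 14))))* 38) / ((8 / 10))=33.07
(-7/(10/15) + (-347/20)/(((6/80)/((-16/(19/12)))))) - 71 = 85735/38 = 2256.18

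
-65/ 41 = -1.59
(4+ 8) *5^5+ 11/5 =187511/5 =37502.20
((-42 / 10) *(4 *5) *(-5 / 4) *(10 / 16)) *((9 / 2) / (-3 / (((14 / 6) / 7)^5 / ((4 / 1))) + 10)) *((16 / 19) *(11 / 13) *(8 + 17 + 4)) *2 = -4.20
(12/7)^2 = 2.94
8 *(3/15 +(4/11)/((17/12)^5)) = 164760536/78092135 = 2.11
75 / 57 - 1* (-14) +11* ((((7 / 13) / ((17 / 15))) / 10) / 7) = 129249 / 8398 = 15.39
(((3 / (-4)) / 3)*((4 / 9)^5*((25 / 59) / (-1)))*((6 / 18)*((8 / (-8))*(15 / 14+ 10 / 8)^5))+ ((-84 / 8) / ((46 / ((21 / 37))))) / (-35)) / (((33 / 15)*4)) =-56179627671691 / 13154921046296568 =-0.00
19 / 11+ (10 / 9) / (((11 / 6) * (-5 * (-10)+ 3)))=3041 / 1749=1.74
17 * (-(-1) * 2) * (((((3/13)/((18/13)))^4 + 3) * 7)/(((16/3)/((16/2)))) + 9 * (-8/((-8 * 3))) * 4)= 639047/432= 1479.28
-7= -7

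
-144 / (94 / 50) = -3600 / 47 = -76.60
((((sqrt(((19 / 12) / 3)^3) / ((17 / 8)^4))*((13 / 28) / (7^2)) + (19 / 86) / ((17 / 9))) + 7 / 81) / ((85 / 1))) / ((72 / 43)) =169936*sqrt(19) / 591718305465 + 4817 / 3370896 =0.00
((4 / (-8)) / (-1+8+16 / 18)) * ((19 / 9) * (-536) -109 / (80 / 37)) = 851017 / 11360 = 74.91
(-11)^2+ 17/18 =121.94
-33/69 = -0.48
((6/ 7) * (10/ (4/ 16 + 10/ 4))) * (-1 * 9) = -2160/ 77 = -28.05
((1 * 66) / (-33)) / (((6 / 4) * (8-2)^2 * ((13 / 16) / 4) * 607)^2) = -2048 / 45393285249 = -0.00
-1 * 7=-7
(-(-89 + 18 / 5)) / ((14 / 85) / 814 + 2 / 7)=20680891 / 69239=298.69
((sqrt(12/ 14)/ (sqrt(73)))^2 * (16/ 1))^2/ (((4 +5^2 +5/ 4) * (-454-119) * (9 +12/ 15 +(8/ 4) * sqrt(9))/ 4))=-245760/ 476746627049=-0.00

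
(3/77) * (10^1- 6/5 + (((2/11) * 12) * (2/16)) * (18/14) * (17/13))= 139017/385385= 0.36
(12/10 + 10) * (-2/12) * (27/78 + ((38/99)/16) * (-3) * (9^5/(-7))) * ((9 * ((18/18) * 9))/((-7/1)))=13120.96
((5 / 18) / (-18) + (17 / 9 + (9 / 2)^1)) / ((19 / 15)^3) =258125 / 82308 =3.14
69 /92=3 /4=0.75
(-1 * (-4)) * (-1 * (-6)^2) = -144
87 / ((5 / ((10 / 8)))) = 87 / 4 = 21.75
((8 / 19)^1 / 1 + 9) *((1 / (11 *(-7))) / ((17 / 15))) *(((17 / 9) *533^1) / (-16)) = 477035 / 70224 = 6.79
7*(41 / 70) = 41 / 10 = 4.10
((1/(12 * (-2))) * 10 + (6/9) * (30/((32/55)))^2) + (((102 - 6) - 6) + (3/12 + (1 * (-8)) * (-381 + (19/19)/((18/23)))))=4900.07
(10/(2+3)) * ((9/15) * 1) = 6/5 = 1.20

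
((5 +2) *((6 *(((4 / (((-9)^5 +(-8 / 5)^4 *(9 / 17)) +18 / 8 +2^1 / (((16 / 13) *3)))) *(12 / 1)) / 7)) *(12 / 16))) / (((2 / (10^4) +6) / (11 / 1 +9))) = -5508000000000 / 451692007568389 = -0.01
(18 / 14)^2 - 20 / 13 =73 / 637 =0.11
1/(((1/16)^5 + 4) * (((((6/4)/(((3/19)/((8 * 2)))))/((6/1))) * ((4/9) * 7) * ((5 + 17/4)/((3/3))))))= 7077888/20640174905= 0.00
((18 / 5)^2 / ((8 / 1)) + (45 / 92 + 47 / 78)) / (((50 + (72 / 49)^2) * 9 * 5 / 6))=584016839 / 84251173500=0.01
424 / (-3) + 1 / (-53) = -22475 / 159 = -141.35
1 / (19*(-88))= -1 / 1672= -0.00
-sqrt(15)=-3.87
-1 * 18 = -18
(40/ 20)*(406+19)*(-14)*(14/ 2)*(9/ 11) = -749700/ 11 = -68154.55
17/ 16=1.06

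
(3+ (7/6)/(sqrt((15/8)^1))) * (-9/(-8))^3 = 567 * sqrt(30)/2560+ 2187/512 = 5.48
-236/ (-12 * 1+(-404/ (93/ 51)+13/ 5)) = 36580/ 35797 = 1.02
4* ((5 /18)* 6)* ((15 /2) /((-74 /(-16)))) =10.81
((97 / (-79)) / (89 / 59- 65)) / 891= 5723 / 263677194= 0.00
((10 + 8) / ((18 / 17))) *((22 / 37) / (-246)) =-187 / 4551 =-0.04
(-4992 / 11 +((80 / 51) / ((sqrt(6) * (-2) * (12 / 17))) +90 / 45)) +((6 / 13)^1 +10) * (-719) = -1140234 / 143 - 5 * sqrt(6) / 27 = -7974.12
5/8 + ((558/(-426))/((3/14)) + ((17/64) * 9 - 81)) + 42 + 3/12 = -190153/4544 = -41.85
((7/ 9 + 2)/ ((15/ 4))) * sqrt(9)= 20/ 9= 2.22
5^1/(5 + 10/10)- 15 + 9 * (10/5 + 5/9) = 53/6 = 8.83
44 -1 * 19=25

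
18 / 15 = 6 / 5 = 1.20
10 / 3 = 3.33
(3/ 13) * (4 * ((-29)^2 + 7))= 10176/ 13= 782.77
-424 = -424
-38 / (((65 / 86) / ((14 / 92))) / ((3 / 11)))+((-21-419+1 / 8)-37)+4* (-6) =-66169627 / 131560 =-502.96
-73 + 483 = 410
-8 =-8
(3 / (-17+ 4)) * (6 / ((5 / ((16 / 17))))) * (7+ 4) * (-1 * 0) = 0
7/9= 0.78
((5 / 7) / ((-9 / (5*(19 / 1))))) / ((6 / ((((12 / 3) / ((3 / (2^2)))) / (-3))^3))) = 972800 / 137781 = 7.06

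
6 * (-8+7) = -6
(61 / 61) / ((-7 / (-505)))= 505 / 7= 72.14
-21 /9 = -7 /3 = -2.33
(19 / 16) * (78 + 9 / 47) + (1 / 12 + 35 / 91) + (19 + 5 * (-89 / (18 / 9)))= -3231349 / 29328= -110.18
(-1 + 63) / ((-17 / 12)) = -744 / 17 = -43.76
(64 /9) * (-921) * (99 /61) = -648384 /61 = -10629.25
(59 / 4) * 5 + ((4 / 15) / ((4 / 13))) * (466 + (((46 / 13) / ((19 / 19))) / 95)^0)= 28709 / 60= 478.48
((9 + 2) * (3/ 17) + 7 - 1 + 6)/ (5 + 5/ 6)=1422/ 595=2.39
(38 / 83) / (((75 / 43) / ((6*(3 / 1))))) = 9804 / 2075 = 4.72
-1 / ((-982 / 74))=37 / 491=0.08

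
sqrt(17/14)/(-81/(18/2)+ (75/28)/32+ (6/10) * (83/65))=-20800 * sqrt(238)/2373321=-0.14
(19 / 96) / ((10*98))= 19 / 94080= 0.00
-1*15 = -15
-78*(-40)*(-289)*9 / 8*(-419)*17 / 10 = 722549997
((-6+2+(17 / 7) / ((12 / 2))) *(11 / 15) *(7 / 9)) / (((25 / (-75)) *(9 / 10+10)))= 1661 / 2943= 0.56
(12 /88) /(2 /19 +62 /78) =2223 /14674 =0.15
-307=-307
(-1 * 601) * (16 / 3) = -9616 / 3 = -3205.33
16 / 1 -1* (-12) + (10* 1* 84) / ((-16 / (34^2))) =-60662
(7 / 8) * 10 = 35 / 4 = 8.75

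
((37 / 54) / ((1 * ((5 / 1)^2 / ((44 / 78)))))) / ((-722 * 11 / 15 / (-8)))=148 / 633555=0.00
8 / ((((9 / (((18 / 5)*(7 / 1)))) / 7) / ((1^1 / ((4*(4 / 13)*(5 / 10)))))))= 1274 / 5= 254.80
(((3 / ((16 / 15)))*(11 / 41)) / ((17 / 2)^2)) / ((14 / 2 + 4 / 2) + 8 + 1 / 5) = 2475 / 4076056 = 0.00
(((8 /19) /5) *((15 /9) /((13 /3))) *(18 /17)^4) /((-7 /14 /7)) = -11757312 /20629687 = -0.57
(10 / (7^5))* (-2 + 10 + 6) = 0.01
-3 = -3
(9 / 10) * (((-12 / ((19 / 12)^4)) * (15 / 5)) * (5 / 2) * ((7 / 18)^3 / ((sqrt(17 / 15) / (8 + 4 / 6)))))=-856128 * sqrt(255) / 2215457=-6.17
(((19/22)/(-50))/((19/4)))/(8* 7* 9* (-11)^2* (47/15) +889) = -1/52792355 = -0.00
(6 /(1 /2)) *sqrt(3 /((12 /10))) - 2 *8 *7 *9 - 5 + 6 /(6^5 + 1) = -7878095 /7777 + 6 *sqrt(10) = -994.03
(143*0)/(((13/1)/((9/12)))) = 0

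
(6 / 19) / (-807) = -2 / 5111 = -0.00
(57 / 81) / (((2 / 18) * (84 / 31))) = 589 / 252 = 2.34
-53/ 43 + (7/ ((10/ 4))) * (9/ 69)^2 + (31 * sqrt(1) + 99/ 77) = 24760741/ 796145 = 31.10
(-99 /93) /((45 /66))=-242 /155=-1.56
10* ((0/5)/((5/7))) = 0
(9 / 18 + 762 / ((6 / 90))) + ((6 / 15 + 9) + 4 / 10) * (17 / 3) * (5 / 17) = 68681 / 6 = 11446.83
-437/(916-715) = -437/201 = -2.17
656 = 656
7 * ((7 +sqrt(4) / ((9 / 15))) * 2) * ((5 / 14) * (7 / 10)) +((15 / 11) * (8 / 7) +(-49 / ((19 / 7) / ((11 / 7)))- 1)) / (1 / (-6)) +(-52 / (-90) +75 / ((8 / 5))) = 131922449 / 526680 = 250.48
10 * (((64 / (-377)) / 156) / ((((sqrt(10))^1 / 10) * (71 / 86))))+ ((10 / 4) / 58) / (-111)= -13760 * sqrt(10) / 1043913 - 5 / 12876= -0.04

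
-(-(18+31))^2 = -2401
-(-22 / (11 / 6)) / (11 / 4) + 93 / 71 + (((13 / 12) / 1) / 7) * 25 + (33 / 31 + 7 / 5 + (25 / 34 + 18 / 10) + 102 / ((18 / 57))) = 58349778733 / 172866540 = 337.54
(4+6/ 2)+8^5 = 32775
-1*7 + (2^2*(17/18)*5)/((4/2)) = 22/9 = 2.44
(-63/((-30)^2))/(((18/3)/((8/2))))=-7/150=-0.05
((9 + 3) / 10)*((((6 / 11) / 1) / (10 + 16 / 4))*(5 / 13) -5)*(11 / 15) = -4.39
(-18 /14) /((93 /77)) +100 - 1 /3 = 9170 /93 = 98.60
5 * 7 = 35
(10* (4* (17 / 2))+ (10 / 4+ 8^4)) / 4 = 8877 / 8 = 1109.62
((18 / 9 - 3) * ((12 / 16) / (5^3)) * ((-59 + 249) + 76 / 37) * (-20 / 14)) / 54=3553 / 116550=0.03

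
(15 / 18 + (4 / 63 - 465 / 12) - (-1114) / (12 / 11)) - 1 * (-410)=351115 / 252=1393.31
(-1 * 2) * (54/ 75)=-36/ 25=-1.44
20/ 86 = 10/ 43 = 0.23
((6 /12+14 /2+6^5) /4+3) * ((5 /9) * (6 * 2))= 25985 /2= 12992.50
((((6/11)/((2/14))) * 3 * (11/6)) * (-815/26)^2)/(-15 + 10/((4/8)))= 2789745/676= 4126.84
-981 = -981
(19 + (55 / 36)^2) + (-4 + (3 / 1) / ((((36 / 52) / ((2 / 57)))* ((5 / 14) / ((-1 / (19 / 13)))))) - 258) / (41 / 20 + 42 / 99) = -64692160439 / 764008848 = -84.67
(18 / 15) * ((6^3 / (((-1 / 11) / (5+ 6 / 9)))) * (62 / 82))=-2504304 / 205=-12216.12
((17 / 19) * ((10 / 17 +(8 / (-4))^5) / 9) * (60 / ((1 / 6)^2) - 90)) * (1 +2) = -368460 / 19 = -19392.63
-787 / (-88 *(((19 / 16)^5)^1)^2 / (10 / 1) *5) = 216328912764928 / 67441728835811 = 3.21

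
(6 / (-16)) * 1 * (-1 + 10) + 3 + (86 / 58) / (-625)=-54719 / 145000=-0.38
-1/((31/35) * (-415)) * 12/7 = 12/2573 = 0.00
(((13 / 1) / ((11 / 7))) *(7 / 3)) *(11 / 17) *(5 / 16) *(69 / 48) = 73255 / 13056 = 5.61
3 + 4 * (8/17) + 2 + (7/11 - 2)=1032/187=5.52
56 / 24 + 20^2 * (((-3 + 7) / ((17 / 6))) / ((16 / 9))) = 319.98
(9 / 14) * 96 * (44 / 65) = 41.78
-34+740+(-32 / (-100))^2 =441314 / 625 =706.10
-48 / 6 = -8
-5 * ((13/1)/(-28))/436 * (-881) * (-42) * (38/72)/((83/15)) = 5440175/289504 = 18.79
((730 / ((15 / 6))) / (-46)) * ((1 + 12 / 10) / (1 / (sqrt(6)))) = -34.21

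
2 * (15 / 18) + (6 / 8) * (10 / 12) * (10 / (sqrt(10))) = 5 / 3 + 5 * sqrt(10) / 8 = 3.64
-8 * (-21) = 168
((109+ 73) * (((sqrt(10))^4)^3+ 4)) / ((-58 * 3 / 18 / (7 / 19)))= -3822015288 / 551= -6936506.87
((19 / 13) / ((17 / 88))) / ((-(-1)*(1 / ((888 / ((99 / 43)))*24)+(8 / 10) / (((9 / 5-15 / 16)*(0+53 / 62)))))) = 622603255296 / 89301206839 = 6.97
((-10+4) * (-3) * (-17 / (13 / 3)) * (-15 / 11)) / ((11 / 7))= 96390 / 1573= 61.28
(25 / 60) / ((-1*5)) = -1 / 12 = -0.08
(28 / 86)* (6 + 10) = 224 / 43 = 5.21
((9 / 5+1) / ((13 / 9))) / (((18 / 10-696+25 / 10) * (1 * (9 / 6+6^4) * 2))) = -84 / 77781665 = -0.00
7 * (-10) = -70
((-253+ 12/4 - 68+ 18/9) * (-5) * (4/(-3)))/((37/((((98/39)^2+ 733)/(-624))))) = 444176315/6584409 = 67.46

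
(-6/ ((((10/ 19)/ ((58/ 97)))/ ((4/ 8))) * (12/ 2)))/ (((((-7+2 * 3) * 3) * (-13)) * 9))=-551/ 340470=-0.00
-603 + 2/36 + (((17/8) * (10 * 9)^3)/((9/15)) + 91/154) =255545992/99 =2581272.65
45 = 45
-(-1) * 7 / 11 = 7 / 11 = 0.64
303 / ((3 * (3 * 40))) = 101 / 120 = 0.84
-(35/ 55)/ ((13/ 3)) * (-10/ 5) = 42/ 143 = 0.29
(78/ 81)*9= 26/ 3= 8.67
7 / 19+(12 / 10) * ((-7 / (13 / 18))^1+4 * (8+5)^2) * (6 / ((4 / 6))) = 8887667 / 1235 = 7196.49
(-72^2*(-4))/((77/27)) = 559872/77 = 7271.06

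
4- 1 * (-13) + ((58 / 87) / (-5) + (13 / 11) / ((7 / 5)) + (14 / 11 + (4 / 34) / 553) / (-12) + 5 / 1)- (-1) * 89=5245981 / 47005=111.60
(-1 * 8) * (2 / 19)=-16 / 19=-0.84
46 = 46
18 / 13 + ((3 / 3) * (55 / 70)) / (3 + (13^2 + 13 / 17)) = 67505 / 48594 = 1.39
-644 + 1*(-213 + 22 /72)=-30841 /36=-856.69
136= 136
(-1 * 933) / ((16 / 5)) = -4665 / 16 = -291.56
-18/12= -3/2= -1.50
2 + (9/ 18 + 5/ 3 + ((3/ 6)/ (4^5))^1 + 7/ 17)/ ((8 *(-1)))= 1401805/ 835584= 1.68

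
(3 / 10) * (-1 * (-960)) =288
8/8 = 1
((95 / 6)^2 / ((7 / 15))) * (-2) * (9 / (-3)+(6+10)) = -13967.26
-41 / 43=-0.95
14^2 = 196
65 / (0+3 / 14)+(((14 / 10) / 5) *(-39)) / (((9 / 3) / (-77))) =43771 / 75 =583.61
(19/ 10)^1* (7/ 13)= 133/ 130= 1.02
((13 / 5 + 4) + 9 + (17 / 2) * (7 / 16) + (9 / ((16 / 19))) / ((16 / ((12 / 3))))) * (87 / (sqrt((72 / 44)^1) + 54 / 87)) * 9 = -1757680749 / 205760 + 1544628537 * sqrt(22) / 411520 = 9062.96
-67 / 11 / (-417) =67 / 4587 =0.01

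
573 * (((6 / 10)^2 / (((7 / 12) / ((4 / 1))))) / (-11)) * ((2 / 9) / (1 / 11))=-55008 / 175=-314.33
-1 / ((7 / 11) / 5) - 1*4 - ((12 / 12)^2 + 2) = -104 / 7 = -14.86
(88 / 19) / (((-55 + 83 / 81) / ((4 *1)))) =-7128 / 20767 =-0.34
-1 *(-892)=892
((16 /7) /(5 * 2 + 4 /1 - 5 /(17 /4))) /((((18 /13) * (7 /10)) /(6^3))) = 212160 /5341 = 39.72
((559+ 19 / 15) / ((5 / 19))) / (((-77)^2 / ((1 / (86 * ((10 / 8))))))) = 29032 / 8691375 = 0.00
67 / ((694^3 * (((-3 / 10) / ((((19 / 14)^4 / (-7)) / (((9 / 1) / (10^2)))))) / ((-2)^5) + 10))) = 2182876750 / 108882279568603753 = 0.00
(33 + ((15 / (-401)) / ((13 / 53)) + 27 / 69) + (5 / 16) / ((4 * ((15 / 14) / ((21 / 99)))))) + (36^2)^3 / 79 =826830070036155109 / 30007362528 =27554240.04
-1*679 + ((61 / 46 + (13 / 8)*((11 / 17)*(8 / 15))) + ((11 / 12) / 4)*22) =-31533593 / 46920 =-672.07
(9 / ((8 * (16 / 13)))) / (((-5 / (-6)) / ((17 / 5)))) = 5967 / 1600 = 3.73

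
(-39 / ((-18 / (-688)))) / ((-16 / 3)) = 559 / 2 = 279.50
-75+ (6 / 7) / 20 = -5247 / 70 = -74.96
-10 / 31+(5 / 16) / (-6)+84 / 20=56921 / 14880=3.83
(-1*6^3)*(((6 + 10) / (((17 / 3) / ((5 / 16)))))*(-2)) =6480 / 17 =381.18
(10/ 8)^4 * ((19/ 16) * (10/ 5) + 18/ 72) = 13125/ 2048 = 6.41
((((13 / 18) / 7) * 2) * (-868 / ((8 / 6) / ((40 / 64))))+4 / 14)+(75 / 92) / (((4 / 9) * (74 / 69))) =-2037911 / 24864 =-81.96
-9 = -9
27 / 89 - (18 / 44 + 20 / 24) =-2758 / 2937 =-0.94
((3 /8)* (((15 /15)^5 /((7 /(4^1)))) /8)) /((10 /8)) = 3 /140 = 0.02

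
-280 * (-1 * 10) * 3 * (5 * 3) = 126000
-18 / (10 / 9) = -81 / 5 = -16.20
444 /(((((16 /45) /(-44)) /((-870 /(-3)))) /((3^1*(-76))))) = 3632963400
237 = 237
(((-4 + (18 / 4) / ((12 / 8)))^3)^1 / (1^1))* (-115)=115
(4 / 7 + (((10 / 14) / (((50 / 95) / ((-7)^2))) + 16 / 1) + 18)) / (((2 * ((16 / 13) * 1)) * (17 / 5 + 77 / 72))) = 827775 / 90104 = 9.19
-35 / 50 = -0.70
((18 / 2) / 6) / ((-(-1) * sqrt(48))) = sqrt(3) / 8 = 0.22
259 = 259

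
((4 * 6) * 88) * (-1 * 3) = -6336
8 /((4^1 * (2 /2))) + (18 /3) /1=8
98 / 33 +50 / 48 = 353 / 88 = 4.01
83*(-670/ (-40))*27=150147/ 4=37536.75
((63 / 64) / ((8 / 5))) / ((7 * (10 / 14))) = 63 / 512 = 0.12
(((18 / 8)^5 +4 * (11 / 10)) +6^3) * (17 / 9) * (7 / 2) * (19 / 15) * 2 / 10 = 3218969873 / 6912000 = 465.71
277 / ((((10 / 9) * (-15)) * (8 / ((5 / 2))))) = -831 / 160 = -5.19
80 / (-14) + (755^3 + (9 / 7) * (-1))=430368868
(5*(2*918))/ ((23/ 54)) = 495720/ 23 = 21553.04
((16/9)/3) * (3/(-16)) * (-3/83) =1/249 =0.00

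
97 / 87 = 1.11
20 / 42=10 / 21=0.48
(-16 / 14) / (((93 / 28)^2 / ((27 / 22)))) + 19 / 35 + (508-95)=152957614 / 369985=413.42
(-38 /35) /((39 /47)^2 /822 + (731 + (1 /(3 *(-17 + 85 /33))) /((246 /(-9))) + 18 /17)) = -3772017712 /2543344260665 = -0.00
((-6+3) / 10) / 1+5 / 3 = 41 / 30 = 1.37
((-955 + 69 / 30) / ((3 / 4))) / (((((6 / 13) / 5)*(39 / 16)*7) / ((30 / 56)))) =-27220 / 63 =-432.06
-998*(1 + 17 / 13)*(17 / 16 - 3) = 232035 / 52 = 4462.21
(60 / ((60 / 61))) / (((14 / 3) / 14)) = 183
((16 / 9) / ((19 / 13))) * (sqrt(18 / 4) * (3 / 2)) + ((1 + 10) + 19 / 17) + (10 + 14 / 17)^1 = 52 * sqrt(2) / 19 + 390 / 17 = 26.81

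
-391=-391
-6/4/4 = -3/8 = -0.38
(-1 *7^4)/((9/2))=-4802/9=-533.56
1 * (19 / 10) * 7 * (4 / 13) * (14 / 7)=532 / 65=8.18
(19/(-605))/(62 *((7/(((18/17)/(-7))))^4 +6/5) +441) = -997272/9030210232391051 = -0.00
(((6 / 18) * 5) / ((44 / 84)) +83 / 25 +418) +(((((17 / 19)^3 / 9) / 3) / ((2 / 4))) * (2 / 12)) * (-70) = 64762606052 / 152784225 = 423.88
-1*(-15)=15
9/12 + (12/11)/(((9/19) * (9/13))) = 4.08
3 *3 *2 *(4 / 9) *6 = 48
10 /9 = 1.11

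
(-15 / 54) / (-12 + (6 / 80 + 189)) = -100 / 63747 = -0.00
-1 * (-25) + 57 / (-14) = 293 / 14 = 20.93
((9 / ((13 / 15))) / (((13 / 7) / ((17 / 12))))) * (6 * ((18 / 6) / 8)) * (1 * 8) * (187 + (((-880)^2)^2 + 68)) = 28902317887489725 / 338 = 85509816235176.70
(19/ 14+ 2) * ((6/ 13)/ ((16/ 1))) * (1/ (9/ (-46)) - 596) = -127135/ 2184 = -58.21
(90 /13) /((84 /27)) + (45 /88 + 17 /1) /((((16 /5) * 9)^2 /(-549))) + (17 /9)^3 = -3924508771 /1494484992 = -2.63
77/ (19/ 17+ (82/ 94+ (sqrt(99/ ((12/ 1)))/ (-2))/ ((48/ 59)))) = 342.63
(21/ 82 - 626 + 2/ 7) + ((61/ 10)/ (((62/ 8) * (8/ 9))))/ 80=-8903364837/ 14235200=-625.45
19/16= 1.19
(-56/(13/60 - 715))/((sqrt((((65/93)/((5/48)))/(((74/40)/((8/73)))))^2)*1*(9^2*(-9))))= -586117/2167680528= -0.00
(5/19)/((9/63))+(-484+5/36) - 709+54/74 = -30123841/25308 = -1190.29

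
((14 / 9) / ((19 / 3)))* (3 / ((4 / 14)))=49 / 19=2.58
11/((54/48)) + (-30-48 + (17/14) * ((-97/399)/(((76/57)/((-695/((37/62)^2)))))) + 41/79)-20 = 624113289059/1812394458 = 344.36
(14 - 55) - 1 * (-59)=18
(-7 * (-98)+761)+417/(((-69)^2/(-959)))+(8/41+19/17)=1364.32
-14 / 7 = -2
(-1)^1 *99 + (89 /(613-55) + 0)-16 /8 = -56269 /558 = -100.84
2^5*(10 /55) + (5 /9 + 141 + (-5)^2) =17065 /99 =172.37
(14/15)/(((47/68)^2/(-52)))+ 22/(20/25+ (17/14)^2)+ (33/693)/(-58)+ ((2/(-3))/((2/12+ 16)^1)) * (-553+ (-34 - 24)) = -64693801691947/969557469510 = -66.73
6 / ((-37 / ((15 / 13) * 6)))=-540 / 481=-1.12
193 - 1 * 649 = -456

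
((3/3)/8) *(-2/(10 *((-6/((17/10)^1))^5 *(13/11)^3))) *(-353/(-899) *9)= 0.00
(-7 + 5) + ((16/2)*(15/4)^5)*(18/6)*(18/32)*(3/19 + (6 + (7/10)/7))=4875487477/77824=62647.61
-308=-308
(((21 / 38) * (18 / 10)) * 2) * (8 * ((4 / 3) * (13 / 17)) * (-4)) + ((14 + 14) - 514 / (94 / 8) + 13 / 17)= -6064159 / 75905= -79.89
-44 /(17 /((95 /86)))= -2090 /731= -2.86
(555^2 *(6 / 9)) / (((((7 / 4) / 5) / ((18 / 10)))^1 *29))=7392600 / 203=36416.75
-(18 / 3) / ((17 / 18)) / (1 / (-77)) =8316 / 17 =489.18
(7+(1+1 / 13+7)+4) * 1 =248 / 13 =19.08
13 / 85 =0.15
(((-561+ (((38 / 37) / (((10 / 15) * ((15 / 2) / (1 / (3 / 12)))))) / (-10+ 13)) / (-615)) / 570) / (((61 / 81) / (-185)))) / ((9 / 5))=134.32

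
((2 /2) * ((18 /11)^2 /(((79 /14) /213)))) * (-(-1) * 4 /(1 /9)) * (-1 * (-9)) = 313038432 /9559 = 32748.03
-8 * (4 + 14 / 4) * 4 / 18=-40 / 3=-13.33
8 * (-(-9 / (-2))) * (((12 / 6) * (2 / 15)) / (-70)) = 24 / 175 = 0.14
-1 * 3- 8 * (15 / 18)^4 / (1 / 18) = -652 / 9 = -72.44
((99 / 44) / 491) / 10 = 9 / 19640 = 0.00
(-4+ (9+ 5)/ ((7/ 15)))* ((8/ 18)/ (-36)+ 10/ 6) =3484/ 81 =43.01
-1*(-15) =15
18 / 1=18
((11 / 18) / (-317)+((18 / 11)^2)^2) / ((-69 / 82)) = -24552112205 / 2882183337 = -8.52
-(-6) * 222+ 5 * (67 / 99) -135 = 1200.38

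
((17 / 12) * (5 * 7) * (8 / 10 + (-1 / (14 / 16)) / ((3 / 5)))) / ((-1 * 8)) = 493 / 72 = 6.85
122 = 122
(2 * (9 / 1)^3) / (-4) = -729 / 2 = -364.50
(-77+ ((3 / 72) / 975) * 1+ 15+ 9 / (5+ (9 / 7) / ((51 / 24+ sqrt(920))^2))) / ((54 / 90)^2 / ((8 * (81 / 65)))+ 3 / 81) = -17782025504002313757 / 21606513799740935+ 21319925760 * sqrt(230) / 332407904611399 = -822.99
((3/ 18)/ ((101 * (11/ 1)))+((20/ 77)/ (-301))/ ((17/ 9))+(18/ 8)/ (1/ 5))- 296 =-284.75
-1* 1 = -1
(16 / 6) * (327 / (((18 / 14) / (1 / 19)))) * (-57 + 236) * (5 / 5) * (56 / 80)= 3824156 / 855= 4472.70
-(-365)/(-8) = -365/8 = -45.62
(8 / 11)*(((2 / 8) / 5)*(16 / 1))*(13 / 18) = 0.42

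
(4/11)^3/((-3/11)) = -64/363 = -0.18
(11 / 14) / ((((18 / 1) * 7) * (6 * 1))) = 11 / 10584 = 0.00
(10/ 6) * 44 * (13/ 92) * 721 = 515515/ 69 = 7471.23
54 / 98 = 27 / 49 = 0.55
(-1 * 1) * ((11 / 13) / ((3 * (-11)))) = 1 / 39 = 0.03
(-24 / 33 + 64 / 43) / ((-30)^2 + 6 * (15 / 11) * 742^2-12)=15 / 88795946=0.00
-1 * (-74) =74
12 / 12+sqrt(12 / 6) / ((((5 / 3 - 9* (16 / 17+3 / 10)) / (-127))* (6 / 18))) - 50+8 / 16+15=-67 / 2+194310* sqrt(2) / 4847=23.19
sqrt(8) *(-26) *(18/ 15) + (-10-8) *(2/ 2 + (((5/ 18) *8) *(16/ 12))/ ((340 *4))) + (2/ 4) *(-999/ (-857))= -312 *sqrt(2)/ 5-1525931/ 87414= -105.70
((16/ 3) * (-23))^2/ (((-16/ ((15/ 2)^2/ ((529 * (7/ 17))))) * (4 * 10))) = -85/ 14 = -6.07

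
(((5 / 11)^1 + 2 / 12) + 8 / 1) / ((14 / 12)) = 569 / 77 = 7.39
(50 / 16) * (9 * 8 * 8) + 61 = 1861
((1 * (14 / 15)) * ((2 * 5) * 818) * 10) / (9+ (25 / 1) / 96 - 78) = -7329280 / 6599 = -1110.67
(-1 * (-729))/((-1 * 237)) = -243/79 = -3.08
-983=-983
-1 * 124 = -124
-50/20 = -5/2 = -2.50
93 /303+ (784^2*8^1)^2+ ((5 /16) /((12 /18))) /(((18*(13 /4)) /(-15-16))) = 1523877961160199785 /63024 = 24179327893504.06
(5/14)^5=3125/537824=0.01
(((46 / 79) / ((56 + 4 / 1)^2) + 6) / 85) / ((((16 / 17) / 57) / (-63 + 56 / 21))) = -2934233897 / 11376000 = -257.93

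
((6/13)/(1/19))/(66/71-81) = -2698/24635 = -0.11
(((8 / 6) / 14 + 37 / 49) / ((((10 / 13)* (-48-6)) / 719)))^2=54604005625 / 252047376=216.64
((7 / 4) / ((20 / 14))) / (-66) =-49 / 2640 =-0.02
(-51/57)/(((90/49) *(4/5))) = -833/1368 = -0.61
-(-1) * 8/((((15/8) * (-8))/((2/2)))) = -8/15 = -0.53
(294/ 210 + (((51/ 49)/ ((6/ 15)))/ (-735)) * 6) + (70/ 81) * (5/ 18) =14167283/ 8751645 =1.62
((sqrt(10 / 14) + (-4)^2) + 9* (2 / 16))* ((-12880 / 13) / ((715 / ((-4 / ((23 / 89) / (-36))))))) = -13875.32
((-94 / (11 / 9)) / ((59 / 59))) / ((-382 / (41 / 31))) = 17343 / 65131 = 0.27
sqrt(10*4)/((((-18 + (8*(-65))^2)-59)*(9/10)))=20*sqrt(10)/2432907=0.00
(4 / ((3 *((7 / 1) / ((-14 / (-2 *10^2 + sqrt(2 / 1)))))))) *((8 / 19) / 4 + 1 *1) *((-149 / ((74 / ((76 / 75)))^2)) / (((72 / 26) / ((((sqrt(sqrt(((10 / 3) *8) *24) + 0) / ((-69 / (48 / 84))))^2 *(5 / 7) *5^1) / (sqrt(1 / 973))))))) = -150745088 *sqrt(9730) / 517357809236079- 37686272 *sqrt(4865) / 12933945230901975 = -0.00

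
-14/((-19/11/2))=16.21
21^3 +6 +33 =9300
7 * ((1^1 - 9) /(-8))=7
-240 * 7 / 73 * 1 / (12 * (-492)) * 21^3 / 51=36015 / 50881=0.71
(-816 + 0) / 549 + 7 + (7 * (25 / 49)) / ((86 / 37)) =776693 / 110166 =7.05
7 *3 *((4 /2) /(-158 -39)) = -42 /197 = -0.21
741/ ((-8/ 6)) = -2223/ 4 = -555.75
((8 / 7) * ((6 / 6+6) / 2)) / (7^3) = 4 / 343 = 0.01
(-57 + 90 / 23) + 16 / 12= -3571 / 69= -51.75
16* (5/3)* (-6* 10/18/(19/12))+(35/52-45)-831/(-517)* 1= -151491761/1532388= -98.86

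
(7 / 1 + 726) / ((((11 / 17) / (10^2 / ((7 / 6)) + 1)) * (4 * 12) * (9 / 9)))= 2046.49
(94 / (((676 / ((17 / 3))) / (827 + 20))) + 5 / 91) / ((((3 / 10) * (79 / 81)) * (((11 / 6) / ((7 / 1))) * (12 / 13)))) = 9435.90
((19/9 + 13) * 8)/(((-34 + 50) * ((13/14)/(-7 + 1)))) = -1904/39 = -48.82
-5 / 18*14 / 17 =-35 / 153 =-0.23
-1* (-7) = 7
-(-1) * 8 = 8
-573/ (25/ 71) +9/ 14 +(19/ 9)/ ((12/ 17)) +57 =-29610373/ 18900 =-1566.69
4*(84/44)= 84/11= 7.64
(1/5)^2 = 0.04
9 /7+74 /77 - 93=-6988 /77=-90.75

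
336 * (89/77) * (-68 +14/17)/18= -813104/561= -1449.38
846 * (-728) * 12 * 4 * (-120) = 3547514880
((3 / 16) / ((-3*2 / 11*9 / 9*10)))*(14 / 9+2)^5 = -5767168 / 295245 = -19.53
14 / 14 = 1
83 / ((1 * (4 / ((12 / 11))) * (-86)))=-0.26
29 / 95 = 0.31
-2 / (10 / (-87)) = 87 / 5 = 17.40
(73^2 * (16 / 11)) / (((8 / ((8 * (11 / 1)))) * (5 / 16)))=272844.80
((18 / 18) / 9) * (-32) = -32 / 9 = -3.56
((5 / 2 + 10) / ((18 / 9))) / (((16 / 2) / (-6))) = -75 / 16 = -4.69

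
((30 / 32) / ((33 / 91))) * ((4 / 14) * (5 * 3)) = 975 / 88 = 11.08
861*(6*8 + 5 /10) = 83517 /2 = 41758.50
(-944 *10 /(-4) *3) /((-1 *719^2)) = -7080 /516961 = -0.01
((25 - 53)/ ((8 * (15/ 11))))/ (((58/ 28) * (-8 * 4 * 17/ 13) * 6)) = 0.00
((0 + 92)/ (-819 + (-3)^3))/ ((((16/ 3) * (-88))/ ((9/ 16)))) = 69/ 529408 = 0.00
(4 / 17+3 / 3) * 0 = 0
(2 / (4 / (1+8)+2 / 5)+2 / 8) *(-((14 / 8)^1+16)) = -14129 / 304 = -46.48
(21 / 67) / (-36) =-7 / 804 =-0.01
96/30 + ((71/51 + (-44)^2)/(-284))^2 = 52170696341/1048931280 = 49.74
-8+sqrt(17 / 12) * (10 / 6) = -8+5 * sqrt(51) / 18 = -6.02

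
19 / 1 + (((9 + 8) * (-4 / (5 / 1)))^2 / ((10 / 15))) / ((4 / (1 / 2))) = 1342 / 25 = 53.68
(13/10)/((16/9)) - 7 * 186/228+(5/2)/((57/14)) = -39811/9120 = -4.37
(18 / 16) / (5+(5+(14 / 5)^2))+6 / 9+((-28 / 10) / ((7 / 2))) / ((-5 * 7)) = 1409741 / 1873200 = 0.75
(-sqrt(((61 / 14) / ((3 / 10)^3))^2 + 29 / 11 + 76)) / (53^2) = -sqrt(112900135315) / 5839911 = -0.06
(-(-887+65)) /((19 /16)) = 13152 /19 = 692.21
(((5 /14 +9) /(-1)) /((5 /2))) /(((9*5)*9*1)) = -131 /14175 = -0.01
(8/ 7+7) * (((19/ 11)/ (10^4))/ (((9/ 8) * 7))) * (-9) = -1083/ 673750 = -0.00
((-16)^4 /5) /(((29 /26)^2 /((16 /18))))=354418688 /37845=9365.01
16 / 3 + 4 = 28 / 3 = 9.33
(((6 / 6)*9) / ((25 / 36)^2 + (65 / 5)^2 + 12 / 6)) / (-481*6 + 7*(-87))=-3888 / 258910765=-0.00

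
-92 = -92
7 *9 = 63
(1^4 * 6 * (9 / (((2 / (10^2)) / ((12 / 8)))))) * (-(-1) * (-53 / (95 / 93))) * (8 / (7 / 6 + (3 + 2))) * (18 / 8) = -431188920 / 703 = -613355.50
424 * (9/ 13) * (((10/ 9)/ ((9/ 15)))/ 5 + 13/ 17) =220904/ 663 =333.19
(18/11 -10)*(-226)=20792/11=1890.18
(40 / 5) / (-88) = -1 / 11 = -0.09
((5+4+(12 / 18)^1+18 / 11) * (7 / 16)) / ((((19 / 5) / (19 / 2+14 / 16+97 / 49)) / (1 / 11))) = 9032195 / 6179712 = 1.46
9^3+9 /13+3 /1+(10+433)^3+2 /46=25994772881 /299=86939039.74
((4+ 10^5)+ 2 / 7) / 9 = 700030 / 63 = 11111.59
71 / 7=10.14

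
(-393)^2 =154449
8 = 8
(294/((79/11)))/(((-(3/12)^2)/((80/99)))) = -125440/237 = -529.28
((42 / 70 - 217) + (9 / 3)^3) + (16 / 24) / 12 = -17041 / 90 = -189.34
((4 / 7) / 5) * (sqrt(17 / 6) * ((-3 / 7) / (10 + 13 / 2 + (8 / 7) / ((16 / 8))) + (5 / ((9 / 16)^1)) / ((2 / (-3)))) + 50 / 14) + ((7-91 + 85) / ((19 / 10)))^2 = 12120 / 17689-19156 * sqrt(102) / 75285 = -1.88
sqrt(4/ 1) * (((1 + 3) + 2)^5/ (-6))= -2592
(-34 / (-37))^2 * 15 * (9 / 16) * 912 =8895420 / 1369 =6497.75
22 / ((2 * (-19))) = -11 / 19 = -0.58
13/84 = 0.15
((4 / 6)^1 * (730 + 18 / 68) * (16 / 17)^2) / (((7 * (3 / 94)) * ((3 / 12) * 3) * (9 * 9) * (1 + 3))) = 85355008 / 10744731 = 7.94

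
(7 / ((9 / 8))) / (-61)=-56 / 549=-0.10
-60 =-60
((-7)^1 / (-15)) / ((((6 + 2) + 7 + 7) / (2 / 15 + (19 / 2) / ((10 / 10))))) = 0.20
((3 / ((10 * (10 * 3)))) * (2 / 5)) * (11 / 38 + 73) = 557 / 1900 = 0.29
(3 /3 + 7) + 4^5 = 1032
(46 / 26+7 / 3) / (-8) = -20 / 39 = -0.51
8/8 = 1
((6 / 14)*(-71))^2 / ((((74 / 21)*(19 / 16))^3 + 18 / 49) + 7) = 4390267392 / 382362175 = 11.48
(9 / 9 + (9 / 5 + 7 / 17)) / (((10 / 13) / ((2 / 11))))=3549 / 4675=0.76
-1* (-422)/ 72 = 211/ 36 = 5.86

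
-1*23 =-23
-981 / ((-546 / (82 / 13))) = 13407 / 1183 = 11.33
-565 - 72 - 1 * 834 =-1471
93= 93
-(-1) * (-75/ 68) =-75/ 68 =-1.10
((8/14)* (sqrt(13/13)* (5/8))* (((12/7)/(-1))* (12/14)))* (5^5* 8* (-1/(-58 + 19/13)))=-3900000/16807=-232.05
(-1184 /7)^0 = 1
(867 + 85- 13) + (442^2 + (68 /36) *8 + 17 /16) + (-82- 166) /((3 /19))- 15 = 28041625 /144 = 194733.51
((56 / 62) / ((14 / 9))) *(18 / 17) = 324 / 527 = 0.61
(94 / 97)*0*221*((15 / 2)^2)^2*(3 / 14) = 0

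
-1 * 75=-75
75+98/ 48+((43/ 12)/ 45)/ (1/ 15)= 5633/ 72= 78.24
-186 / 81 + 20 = 478 / 27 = 17.70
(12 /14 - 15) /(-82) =99 /574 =0.17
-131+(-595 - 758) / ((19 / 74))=-102611 / 19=-5400.58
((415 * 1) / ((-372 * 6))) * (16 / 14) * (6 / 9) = -830 / 5859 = -0.14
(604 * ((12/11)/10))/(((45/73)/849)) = 24956072/275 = 90749.35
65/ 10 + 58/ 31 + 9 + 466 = 29969/ 62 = 483.37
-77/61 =-1.26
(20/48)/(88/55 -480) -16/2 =-229657/28704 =-8.00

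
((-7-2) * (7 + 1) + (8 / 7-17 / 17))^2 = 253009 / 49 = 5163.45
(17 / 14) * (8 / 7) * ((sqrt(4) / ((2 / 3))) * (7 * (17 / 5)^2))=58956 / 175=336.89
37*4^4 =9472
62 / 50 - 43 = -1044 / 25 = -41.76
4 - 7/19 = 69/19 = 3.63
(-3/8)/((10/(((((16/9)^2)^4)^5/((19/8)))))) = -730750818665451459101842416358141509827966271488/4680612931454287571675968323202137757365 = -156122890.18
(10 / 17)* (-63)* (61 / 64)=-19215 / 544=-35.32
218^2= 47524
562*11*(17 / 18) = 52547 / 9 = 5838.56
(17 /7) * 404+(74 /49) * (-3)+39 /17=815429 /833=978.91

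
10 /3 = 3.33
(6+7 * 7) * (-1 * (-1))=55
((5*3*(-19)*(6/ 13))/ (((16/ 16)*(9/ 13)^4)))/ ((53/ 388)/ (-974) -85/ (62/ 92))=4890305990960/ 1077197783427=4.54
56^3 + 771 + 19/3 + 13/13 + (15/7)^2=25930642/147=176398.93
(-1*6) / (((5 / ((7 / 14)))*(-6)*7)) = 1 / 70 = 0.01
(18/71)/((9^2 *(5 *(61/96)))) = 64/64965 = 0.00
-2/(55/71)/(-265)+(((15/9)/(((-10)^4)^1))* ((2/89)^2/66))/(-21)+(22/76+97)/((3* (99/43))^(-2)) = 142312693152760325077/30662028595737000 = 4641.33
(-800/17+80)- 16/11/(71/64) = 31.63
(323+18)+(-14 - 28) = 299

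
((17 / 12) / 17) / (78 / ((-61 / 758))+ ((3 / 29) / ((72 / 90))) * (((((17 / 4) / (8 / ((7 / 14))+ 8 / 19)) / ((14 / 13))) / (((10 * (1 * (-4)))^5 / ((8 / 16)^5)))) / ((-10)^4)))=-5193806643200000000 / 60408909633945600059109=-0.00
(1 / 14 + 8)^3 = 1442897 / 2744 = 525.84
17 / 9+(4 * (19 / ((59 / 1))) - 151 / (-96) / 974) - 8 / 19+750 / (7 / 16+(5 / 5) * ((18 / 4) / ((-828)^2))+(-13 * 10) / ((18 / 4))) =-28597391490527 / 1211591077056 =-23.60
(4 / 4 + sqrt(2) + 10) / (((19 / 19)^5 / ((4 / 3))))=4 * sqrt(2) / 3 + 44 / 3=16.55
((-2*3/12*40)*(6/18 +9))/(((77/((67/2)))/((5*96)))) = -428800/11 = -38981.82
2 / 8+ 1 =1.25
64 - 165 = -101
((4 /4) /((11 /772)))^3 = 345679.68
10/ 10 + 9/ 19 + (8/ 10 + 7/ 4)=1529/ 380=4.02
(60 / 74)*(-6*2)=-360 / 37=-9.73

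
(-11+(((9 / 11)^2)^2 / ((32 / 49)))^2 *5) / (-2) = 1897762549979 / 439006988288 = 4.32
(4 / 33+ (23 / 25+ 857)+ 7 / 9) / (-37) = -2125577 / 91575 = -23.21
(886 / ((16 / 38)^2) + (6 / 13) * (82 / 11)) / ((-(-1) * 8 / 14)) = 160193131 / 18304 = 8751.81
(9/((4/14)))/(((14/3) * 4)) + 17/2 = 163/16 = 10.19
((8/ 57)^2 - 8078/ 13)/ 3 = -26244590/ 126711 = -207.12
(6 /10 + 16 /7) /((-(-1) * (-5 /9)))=-909 /175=-5.19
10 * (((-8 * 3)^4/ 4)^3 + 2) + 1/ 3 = 17118912860651581/ 3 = 5706304286883860.33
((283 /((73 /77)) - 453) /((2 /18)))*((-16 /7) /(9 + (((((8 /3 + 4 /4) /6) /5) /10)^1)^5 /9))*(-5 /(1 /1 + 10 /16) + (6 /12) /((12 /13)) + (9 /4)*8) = 1735144767621000000000000 /317732630671069861793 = 5461.02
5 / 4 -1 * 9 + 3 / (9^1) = -89 / 12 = -7.42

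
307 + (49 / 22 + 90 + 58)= 10059 / 22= 457.23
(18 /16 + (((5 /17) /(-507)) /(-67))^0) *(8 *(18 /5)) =306 /5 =61.20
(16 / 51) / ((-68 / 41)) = -0.19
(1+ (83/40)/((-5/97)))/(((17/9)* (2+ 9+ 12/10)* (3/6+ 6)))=-70659/269620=-0.26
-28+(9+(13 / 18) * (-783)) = -1169 / 2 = -584.50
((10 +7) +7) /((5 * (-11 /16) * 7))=-1.00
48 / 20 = 12 / 5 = 2.40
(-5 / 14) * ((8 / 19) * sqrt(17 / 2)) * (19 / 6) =-5 * sqrt(34) / 21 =-1.39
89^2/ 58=7921/ 58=136.57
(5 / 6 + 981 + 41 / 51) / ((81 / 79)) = 7918091 / 8262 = 958.37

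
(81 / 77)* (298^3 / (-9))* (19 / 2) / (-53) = 2262637116 / 4081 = 554432.03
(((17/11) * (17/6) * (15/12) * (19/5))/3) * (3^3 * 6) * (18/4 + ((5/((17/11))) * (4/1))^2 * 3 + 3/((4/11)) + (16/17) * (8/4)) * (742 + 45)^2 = 63305250253785/176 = 359688921896.51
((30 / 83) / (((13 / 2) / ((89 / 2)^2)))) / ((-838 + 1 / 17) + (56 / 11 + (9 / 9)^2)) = -7406135 / 55948308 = -0.13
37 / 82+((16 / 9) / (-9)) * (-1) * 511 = 673429 / 6642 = 101.39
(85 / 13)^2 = 7225 / 169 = 42.75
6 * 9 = 54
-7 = -7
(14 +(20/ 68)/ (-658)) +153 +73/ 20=19088859/ 111860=170.65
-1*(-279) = 279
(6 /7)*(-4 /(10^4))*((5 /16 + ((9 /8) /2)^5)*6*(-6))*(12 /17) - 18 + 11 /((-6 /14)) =-182422414979 /4177920000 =-43.66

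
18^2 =324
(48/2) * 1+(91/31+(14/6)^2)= 9034/279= 32.38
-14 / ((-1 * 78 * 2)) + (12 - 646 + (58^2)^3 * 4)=11877432024283 / 78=152274769542.09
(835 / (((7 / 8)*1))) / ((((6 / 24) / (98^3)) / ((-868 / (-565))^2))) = 541359904526336 / 63845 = 8479284274.83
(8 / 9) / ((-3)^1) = -8 / 27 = -0.30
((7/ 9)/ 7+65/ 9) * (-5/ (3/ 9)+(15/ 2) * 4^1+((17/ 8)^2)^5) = 22353100305899/ 1610612736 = 13878.63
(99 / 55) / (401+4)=1 / 225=0.00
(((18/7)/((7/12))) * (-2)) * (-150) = 1322.45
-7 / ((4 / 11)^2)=-847 / 16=-52.94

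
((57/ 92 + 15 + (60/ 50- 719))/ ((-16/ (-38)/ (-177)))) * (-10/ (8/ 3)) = -3258777267/ 2944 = -1106921.63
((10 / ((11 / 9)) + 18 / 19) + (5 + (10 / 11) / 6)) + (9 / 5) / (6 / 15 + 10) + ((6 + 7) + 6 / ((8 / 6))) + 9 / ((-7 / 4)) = 556273 / 20748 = 26.81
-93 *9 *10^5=-83700000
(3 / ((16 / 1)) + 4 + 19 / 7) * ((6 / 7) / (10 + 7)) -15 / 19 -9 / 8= -99171 / 63308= -1.57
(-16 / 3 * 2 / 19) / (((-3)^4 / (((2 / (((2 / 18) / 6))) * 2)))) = -256 / 171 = -1.50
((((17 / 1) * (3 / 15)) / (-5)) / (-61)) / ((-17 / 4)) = -4 / 1525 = -0.00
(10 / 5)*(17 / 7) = 34 / 7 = 4.86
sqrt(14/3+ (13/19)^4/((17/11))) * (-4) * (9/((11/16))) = -192 * sqrt(1629904461)/67507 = -114.82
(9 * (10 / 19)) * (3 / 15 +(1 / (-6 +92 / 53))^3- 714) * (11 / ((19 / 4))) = -4078635613371 / 520885817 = -7830.19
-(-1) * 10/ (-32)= -5/ 16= -0.31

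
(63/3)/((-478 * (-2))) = 21/956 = 0.02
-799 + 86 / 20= -7947 / 10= -794.70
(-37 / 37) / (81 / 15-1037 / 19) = 95 / 4672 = 0.02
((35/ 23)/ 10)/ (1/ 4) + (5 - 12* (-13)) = 3717/ 23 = 161.61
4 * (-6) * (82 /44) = -492 /11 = -44.73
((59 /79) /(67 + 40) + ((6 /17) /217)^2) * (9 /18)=803218847 /230069037226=0.00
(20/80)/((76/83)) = 83/304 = 0.27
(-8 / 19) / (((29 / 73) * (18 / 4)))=-1168 / 4959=-0.24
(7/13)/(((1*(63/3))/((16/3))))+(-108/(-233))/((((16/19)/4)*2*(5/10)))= 63749/27261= 2.34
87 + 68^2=4711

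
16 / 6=8 / 3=2.67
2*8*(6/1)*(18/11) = 157.09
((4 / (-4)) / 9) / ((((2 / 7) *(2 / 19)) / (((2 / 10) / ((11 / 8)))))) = -266 / 495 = -0.54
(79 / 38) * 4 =158 / 19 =8.32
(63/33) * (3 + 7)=210/11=19.09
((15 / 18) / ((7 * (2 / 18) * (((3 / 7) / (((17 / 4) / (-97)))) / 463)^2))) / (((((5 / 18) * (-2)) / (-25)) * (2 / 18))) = 292726228725 / 301088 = 972228.15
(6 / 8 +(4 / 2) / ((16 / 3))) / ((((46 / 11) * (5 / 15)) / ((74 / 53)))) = 10989 / 9752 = 1.13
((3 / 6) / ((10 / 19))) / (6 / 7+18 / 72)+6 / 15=39 / 31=1.26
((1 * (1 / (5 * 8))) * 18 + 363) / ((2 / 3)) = 21807 / 40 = 545.18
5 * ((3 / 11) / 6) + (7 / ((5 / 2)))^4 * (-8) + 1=-6744341 / 13750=-490.50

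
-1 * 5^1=-5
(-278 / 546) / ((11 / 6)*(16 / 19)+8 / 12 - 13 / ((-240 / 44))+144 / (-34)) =-897940 / 632359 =-1.42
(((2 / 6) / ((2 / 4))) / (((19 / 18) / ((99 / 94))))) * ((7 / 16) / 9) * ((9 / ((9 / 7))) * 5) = 8085 / 7144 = 1.13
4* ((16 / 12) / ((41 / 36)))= 192 / 41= 4.68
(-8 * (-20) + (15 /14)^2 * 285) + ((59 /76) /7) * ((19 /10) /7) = 954909 /1960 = 487.20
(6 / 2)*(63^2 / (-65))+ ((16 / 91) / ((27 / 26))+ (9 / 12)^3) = -143562257 / 786240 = -182.59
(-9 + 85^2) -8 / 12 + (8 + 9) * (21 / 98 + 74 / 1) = 356033 / 42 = 8476.98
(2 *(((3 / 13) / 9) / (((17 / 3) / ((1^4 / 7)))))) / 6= 1 / 4641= 0.00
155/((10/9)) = 279/2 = 139.50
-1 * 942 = -942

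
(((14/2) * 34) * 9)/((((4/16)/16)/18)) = 2467584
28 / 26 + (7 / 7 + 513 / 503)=20250 / 6539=3.10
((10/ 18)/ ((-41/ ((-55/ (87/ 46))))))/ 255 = 2530/ 1637253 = 0.00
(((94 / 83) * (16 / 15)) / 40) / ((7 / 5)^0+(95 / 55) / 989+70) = 511313 / 1202091075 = 0.00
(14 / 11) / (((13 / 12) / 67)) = 11256 / 143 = 78.71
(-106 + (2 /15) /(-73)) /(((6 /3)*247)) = -58036 /270465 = -0.21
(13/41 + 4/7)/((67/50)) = 12750/19229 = 0.66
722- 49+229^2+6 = 53120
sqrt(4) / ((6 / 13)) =13 / 3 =4.33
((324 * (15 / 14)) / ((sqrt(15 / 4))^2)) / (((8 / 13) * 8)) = 1053 / 56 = 18.80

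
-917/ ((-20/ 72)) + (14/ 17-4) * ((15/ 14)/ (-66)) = 43213383/ 13090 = 3301.25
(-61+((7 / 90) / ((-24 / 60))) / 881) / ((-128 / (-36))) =-1934683 / 112768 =-17.16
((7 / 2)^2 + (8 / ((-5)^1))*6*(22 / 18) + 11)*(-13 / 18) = -8983 / 1080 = -8.32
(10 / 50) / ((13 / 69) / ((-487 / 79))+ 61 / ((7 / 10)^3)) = 11525829 / 10247153695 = 0.00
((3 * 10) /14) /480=1 /224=0.00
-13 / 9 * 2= -26 / 9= -2.89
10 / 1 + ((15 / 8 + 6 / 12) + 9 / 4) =117 / 8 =14.62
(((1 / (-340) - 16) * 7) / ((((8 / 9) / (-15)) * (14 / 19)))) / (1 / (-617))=-1722190761 / 1088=-1582895.92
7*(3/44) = 21/44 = 0.48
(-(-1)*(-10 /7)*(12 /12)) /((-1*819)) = 10 /5733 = 0.00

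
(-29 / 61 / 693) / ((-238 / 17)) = 29 / 591822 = 0.00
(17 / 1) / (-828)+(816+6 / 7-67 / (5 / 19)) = 562.24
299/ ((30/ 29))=289.03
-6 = -6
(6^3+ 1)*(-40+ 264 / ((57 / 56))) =904456 / 19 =47602.95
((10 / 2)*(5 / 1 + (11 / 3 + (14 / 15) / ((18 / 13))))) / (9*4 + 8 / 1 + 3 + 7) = 1261 / 1458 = 0.86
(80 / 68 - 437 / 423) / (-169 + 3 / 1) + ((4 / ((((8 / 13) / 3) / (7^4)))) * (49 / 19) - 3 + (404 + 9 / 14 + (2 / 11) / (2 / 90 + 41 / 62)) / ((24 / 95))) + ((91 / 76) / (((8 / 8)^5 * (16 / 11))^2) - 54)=208524993474765361865 / 1705149087409152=122291.36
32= 32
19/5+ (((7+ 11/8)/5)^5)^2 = 1862683692551761449/10485760000000000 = 177.64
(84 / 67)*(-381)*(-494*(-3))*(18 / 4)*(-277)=59121405252 / 67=882409033.61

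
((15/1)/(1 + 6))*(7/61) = 15/61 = 0.25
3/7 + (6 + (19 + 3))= 199/7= 28.43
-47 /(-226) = 47 /226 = 0.21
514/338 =257/169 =1.52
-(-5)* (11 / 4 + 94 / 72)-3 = 311 / 18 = 17.28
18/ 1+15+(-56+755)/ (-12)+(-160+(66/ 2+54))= -393/ 4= -98.25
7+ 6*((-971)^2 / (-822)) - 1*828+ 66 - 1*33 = -1050797 / 137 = -7670.05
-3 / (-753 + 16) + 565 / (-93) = -416126 / 68541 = -6.07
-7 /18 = -0.39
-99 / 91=-1.09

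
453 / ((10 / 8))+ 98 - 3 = 457.40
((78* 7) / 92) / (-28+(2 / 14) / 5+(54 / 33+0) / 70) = -21021 / 98992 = -0.21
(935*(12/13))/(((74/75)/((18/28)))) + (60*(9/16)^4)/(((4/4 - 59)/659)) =1580852830005/3199565824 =494.08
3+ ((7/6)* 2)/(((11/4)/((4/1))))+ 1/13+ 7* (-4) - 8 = -12668/429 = -29.53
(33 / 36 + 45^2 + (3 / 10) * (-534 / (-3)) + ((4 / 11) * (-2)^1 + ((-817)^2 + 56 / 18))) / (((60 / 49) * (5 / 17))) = 1104349739171 / 594000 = 1859174.65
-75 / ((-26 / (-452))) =-16950 / 13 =-1303.85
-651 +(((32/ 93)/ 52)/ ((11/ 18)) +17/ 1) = -2810474/ 4433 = -633.99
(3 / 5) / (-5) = -3 / 25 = -0.12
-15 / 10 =-3 / 2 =-1.50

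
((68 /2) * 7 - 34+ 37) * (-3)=-723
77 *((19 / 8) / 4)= 1463 / 32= 45.72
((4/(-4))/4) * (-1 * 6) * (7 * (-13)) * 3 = -819/2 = -409.50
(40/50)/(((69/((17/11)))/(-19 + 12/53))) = -13532/40227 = -0.34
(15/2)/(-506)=-15/1012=-0.01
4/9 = 0.44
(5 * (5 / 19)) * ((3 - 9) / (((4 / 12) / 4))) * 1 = -1800 / 19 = -94.74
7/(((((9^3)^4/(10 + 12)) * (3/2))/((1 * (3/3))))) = 308/847288609443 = 0.00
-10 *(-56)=560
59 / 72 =0.82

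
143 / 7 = 20.43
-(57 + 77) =-134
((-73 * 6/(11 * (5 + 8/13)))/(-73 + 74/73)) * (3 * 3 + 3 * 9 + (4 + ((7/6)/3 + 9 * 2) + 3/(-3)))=5.65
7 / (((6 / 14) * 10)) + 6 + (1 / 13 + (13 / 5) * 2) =1007 / 78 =12.91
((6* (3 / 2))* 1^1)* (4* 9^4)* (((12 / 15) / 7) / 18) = 52488 / 35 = 1499.66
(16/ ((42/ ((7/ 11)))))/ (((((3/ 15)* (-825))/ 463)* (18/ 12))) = -0.45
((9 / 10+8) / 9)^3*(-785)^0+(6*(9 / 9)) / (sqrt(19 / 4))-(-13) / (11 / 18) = 12*sqrt(19) / 19+178340659 / 8019000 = 24.99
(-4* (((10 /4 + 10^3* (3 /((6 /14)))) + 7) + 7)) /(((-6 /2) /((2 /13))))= 56132 /39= 1439.28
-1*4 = -4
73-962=-889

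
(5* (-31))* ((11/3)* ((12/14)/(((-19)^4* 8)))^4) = -46035/177292245497819756442132736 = -0.00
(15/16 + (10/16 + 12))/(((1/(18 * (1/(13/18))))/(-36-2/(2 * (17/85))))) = -720657/52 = -13858.79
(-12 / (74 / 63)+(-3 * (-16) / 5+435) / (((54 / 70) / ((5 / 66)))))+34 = 494105 / 7326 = 67.45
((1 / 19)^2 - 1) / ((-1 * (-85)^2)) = 72 / 521645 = 0.00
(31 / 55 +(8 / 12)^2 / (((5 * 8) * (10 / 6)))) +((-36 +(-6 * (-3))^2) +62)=578441 / 1650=350.57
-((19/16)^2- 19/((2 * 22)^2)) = -43377/30976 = -1.40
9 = 9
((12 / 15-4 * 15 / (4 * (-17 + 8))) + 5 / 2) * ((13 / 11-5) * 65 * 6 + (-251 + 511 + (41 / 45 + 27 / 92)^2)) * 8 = -34486619201009 / 707008500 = -48778.22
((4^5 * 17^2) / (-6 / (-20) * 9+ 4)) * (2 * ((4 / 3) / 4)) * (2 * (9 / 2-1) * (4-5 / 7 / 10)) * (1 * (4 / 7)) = 651059200 / 1407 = 462728.64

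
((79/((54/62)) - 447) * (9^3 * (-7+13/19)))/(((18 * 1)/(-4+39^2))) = 138254589.47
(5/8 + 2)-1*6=-27/8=-3.38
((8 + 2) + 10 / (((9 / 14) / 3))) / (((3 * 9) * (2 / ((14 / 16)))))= 595 / 648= 0.92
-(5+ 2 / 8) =-21 / 4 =-5.25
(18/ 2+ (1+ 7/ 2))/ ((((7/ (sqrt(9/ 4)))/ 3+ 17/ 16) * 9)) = 216/ 377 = 0.57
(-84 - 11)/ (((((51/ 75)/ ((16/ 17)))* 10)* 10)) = -380/ 289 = -1.31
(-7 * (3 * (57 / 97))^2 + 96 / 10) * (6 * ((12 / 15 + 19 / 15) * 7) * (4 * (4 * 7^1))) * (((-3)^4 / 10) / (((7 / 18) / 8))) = -23156539386624 / 1176125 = -19688842.08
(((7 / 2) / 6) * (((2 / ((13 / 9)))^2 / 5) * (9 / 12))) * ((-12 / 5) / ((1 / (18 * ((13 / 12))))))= -5103 / 650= -7.85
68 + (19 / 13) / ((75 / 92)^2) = 5133316 / 73125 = 70.20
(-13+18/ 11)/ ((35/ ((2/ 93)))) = -50/ 7161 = -0.01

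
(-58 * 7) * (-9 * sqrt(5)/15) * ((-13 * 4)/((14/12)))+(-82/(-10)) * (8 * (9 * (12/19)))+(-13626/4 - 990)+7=-54288 * sqrt(5)/5 - 763157/190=-28294.95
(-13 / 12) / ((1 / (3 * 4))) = -13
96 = 96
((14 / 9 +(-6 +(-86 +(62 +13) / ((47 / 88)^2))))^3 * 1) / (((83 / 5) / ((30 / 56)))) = 252005830815212607650 / 1521841957794207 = 165592.64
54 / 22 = 27 / 11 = 2.45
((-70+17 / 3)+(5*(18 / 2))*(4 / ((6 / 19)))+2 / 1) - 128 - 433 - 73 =-379 / 3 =-126.33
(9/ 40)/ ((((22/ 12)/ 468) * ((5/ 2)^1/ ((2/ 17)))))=12636/ 4675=2.70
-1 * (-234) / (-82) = -117 / 41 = -2.85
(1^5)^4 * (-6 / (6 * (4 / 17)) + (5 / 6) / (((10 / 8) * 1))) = -43 / 12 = -3.58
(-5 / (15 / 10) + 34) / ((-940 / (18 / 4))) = -69 / 470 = -0.15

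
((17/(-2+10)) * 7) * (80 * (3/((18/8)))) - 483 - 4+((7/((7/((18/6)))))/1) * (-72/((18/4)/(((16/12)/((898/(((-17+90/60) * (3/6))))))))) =1481995/1347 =1100.22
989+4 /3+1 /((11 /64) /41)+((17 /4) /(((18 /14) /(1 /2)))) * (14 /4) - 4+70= 2060251 /1584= 1300.66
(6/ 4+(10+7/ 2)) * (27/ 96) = 135/ 32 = 4.22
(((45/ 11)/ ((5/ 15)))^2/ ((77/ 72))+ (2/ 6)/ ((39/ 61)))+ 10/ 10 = 155185826/ 1090089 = 142.36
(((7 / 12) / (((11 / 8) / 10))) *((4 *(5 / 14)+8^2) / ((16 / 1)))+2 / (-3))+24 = 895 / 22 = 40.68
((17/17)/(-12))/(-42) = 1/504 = 0.00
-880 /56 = -110 /7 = -15.71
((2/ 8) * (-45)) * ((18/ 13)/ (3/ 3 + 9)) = -81/ 52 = -1.56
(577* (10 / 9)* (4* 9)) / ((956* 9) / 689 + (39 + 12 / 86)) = 683791160 / 1529559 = 447.05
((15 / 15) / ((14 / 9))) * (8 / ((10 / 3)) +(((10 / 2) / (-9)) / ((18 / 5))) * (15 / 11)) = 929 / 660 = 1.41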